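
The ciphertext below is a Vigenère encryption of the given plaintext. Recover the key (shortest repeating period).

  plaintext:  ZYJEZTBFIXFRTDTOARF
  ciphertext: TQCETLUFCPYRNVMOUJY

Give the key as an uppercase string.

  i= 0: T-Z = 20 → U
  i= 1: Q-Y = 18 → S
  i= 2: C-J = 19 → T
  i= 3: E-E =  0 → A
  i= 4: T-Z = 20 → U
  i= 5: L-T = 18 → S
  i= 6: U-B = 19 → T
  i= 7: F-F =  0 → A
  i= 8: C-I = 20 → U
  i= 9: P-X = 18 → S
  i=10: Y-F = 19 → T
  i=11: R-R =  0 → A
  i=12: N-T = 20 → U
  i=13: V-D = 18 → S
  i=14: M-T = 19 → T
  i=15: O-O =  0 → A
  i=16: U-A = 20 → U
  i=17: J-R = 18 → S
  i=18: Y-F = 19 → T
  shifts repeat with period 4: USTA

USTA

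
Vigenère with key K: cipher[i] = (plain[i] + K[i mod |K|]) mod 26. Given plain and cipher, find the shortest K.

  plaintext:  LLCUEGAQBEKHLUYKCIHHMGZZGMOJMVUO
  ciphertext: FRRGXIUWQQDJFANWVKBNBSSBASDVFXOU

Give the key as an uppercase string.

UGPMTC

  i= 0: F-L = 20 → U
  i= 1: R-L =  6 → G
  i= 2: R-C = 15 → P
  i= 3: G-U = 12 → M
  i= 4: X-E = 19 → T
  i= 5: I-G =  2 → C
  i= 6: U-A = 20 → U
  i= 7: W-Q =  6 → G
  i= 8: Q-B = 15 → P
  i= 9: Q-E = 12 → M
  i=10: D-K = 19 → T
  i=11: J-H =  2 → C
  i=12: F-L = 20 → U
  i=13: A-U =  6 → G
  i=14: N-Y = 15 → P
  i=15: W-K = 12 → M
  i=16: V-C = 19 → T
  i=17: K-I =  2 → C
  i=18: B-H = 20 → U
  i=19: N-H =  6 → G
  i=20: B-M = 15 → P
  i=21: S-G = 12 → M
  i=22: S-Z = 19 → T
  i=23: B-Z =  2 → C
  i=24: A-G = 20 → U
  i=25: S-M =  6 → G
  i=26: D-O = 15 → P
  i=27: V-J = 12 → M
  i=28: F-M = 19 → T
  i=29: X-V =  2 → C
  i=30: O-U = 20 → U
  i=31: U-O =  6 → G
  shifts repeat with period 6: UGPMTC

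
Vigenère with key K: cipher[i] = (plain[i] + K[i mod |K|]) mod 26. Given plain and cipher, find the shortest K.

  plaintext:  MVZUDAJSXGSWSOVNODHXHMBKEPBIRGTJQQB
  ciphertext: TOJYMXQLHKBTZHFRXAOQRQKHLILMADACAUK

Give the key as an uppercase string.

HTKEJX

  i= 0: T-M =  7 → H
  i= 1: O-V = 19 → T
  i= 2: J-Z = 10 → K
  i= 3: Y-U =  4 → E
  i= 4: M-D =  9 → J
  i= 5: X-A = 23 → X
  i= 6: Q-J =  7 → H
  i= 7: L-S = 19 → T
  i= 8: H-X = 10 → K
  i= 9: K-G =  4 → E
  i=10: B-S =  9 → J
  i=11: T-W = 23 → X
  i=12: Z-S =  7 → H
  i=13: H-O = 19 → T
  i=14: F-V = 10 → K
  i=15: R-N =  4 → E
  i=16: X-O =  9 → J
  i=17: A-D = 23 → X
  i=18: O-H =  7 → H
  i=19: Q-X = 19 → T
  i=20: R-H = 10 → K
  i=21: Q-M =  4 → E
  i=22: K-B =  9 → J
  i=23: H-K = 23 → X
  i=24: L-E =  7 → H
  i=25: I-P = 19 → T
  i=26: L-B = 10 → K
  i=27: M-I =  4 → E
  i=28: A-R =  9 → J
  i=29: D-G = 23 → X
  i=30: A-T =  7 → H
  i=31: C-J = 19 → T
  i=32: A-Q = 10 → K
  i=33: U-Q =  4 → E
  i=34: K-B =  9 → J
  shifts repeat with period 6: HTKEJX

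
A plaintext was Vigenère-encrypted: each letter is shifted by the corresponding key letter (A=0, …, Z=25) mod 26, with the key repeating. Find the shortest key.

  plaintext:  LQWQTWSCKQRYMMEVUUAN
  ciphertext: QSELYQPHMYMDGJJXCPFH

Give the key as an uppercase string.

FCIVFUX

  i= 0: Q-L =  5 → F
  i= 1: S-Q =  2 → C
  i= 2: E-W =  8 → I
  i= 3: L-Q = 21 → V
  i= 4: Y-T =  5 → F
  i= 5: Q-W = 20 → U
  i= 6: P-S = 23 → X
  i= 7: H-C =  5 → F
  i= 8: M-K =  2 → C
  i= 9: Y-Q =  8 → I
  i=10: M-R = 21 → V
  i=11: D-Y =  5 → F
  i=12: G-M = 20 → U
  i=13: J-M = 23 → X
  i=14: J-E =  5 → F
  i=15: X-V =  2 → C
  i=16: C-U =  8 → I
  i=17: P-U = 21 → V
  i=18: F-A =  5 → F
  i=19: H-N = 20 → U
  shifts repeat with period 7: FCIVFUX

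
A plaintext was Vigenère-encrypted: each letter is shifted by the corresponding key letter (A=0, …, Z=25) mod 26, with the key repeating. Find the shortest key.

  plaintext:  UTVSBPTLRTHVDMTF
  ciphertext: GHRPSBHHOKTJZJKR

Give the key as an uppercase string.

MOWXR

  i= 0: G-U = 12 → M
  i= 1: H-T = 14 → O
  i= 2: R-V = 22 → W
  i= 3: P-S = 23 → X
  i= 4: S-B = 17 → R
  i= 5: B-P = 12 → M
  i= 6: H-T = 14 → O
  i= 7: H-L = 22 → W
  i= 8: O-R = 23 → X
  i= 9: K-T = 17 → R
  i=10: T-H = 12 → M
  i=11: J-V = 14 → O
  i=12: Z-D = 22 → W
  i=13: J-M = 23 → X
  i=14: K-T = 17 → R
  i=15: R-F = 12 → M
  shifts repeat with period 5: MOWXR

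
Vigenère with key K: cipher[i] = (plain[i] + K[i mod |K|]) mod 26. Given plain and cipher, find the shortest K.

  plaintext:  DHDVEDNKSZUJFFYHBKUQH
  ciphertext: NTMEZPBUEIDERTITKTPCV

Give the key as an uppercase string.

  i= 0: N-D = 10 → K
  i= 1: T-H = 12 → M
  i= 2: M-D =  9 → J
  i= 3: E-V =  9 → J
  i= 4: Z-E = 21 → V
  i= 5: P-D = 12 → M
  i= 6: B-N = 14 → O
  i= 7: U-K = 10 → K
  i= 8: E-S = 12 → M
  i= 9: I-Z =  9 → J
  i=10: D-U =  9 → J
  i=11: E-J = 21 → V
  i=12: R-F = 12 → M
  i=13: T-F = 14 → O
  i=14: I-Y = 10 → K
  i=15: T-H = 12 → M
  i=16: K-B =  9 → J
  i=17: T-K =  9 → J
  i=18: P-U = 21 → V
  i=19: C-Q = 12 → M
  i=20: V-H = 14 → O
  shifts repeat with period 7: KMJJVMO

KMJJVMO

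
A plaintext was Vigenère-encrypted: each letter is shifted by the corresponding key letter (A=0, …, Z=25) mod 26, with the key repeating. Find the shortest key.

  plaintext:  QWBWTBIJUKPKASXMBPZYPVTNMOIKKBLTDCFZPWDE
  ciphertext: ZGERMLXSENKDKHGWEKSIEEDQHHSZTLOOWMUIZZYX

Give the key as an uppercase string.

JKDVTKP

  i= 0: Z-Q =  9 → J
  i= 1: G-W = 10 → K
  i= 2: E-B =  3 → D
  i= 3: R-W = 21 → V
  i= 4: M-T = 19 → T
  i= 5: L-B = 10 → K
  i= 6: X-I = 15 → P
  i= 7: S-J =  9 → J
  i= 8: E-U = 10 → K
  i= 9: N-K =  3 → D
  i=10: K-P = 21 → V
  i=11: D-K = 19 → T
  i=12: K-A = 10 → K
  i=13: H-S = 15 → P
  i=14: G-X =  9 → J
  i=15: W-M = 10 → K
  i=16: E-B =  3 → D
  i=17: K-P = 21 → V
  i=18: S-Z = 19 → T
  i=19: I-Y = 10 → K
  i=20: E-P = 15 → P
  i=21: E-V =  9 → J
  i=22: D-T = 10 → K
  i=23: Q-N =  3 → D
  i=24: H-M = 21 → V
  i=25: H-O = 19 → T
  i=26: S-I = 10 → K
  i=27: Z-K = 15 → P
  i=28: T-K =  9 → J
  i=29: L-B = 10 → K
  i=30: O-L =  3 → D
  i=31: O-T = 21 → V
  i=32: W-D = 19 → T
  i=33: M-C = 10 → K
  i=34: U-F = 15 → P
  i=35: I-Z =  9 → J
  i=36: Z-P = 10 → K
  i=37: Z-W =  3 → D
  i=38: Y-D = 21 → V
  i=39: X-E = 19 → T
  shifts repeat with period 7: JKDVTKP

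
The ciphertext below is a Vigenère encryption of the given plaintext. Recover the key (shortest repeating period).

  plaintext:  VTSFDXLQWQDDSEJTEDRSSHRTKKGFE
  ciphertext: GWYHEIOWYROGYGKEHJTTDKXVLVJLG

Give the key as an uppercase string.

  i= 0: G-V = 11 → L
  i= 1: W-T =  3 → D
  i= 2: Y-S =  6 → G
  i= 3: H-F =  2 → C
  i= 4: E-D =  1 → B
  i= 5: I-X = 11 → L
  i= 6: O-L =  3 → D
  i= 7: W-Q =  6 → G
  i= 8: Y-W =  2 → C
  i= 9: R-Q =  1 → B
  i=10: O-D = 11 → L
  i=11: G-D =  3 → D
  i=12: Y-S =  6 → G
  i=13: G-E =  2 → C
  i=14: K-J =  1 → B
  i=15: E-T = 11 → L
  i=16: H-E =  3 → D
  i=17: J-D =  6 → G
  i=18: T-R =  2 → C
  i=19: T-S =  1 → B
  i=20: D-S = 11 → L
  i=21: K-H =  3 → D
  i=22: X-R =  6 → G
  i=23: V-T =  2 → C
  i=24: L-K =  1 → B
  i=25: V-K = 11 → L
  i=26: J-G =  3 → D
  i=27: L-F =  6 → G
  i=28: G-E =  2 → C
  shifts repeat with period 5: LDGCB

LDGCB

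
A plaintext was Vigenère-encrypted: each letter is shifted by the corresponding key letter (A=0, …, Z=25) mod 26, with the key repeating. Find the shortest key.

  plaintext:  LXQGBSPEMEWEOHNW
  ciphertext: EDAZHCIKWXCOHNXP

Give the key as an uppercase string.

  i= 0: E-L = 19 → T
  i= 1: D-X =  6 → G
  i= 2: A-Q = 10 → K
  i= 3: Z-G = 19 → T
  i= 4: H-B =  6 → G
  i= 5: C-S = 10 → K
  i= 6: I-P = 19 → T
  i= 7: K-E =  6 → G
  i= 8: W-M = 10 → K
  i= 9: X-E = 19 → T
  i=10: C-W =  6 → G
  i=11: O-E = 10 → K
  i=12: H-O = 19 → T
  i=13: N-H =  6 → G
  i=14: X-N = 10 → K
  i=15: P-W = 19 → T
  shifts repeat with period 3: TGK

TGK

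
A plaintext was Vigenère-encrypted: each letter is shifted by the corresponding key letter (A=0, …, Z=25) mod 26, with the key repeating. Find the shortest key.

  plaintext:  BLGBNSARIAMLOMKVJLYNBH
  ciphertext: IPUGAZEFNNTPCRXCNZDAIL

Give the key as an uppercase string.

HEOFN

  i= 0: I-B =  7 → H
  i= 1: P-L =  4 → E
  i= 2: U-G = 14 → O
  i= 3: G-B =  5 → F
  i= 4: A-N = 13 → N
  i= 5: Z-S =  7 → H
  i= 6: E-A =  4 → E
  i= 7: F-R = 14 → O
  i= 8: N-I =  5 → F
  i= 9: N-A = 13 → N
  i=10: T-M =  7 → H
  i=11: P-L =  4 → E
  i=12: C-O = 14 → O
  i=13: R-M =  5 → F
  i=14: X-K = 13 → N
  i=15: C-V =  7 → H
  i=16: N-J =  4 → E
  i=17: Z-L = 14 → O
  i=18: D-Y =  5 → F
  i=19: A-N = 13 → N
  i=20: I-B =  7 → H
  i=21: L-H =  4 → E
  shifts repeat with period 5: HEOFN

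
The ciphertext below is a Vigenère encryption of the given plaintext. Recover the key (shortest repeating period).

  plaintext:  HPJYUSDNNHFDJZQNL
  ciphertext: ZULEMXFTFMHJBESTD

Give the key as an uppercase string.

SFCG

  i= 0: Z-H = 18 → S
  i= 1: U-P =  5 → F
  i= 2: L-J =  2 → C
  i= 3: E-Y =  6 → G
  i= 4: M-U = 18 → S
  i= 5: X-S =  5 → F
  i= 6: F-D =  2 → C
  i= 7: T-N =  6 → G
  i= 8: F-N = 18 → S
  i= 9: M-H =  5 → F
  i=10: H-F =  2 → C
  i=11: J-D =  6 → G
  i=12: B-J = 18 → S
  i=13: E-Z =  5 → F
  i=14: S-Q =  2 → C
  i=15: T-N =  6 → G
  i=16: D-L = 18 → S
  shifts repeat with period 4: SFCG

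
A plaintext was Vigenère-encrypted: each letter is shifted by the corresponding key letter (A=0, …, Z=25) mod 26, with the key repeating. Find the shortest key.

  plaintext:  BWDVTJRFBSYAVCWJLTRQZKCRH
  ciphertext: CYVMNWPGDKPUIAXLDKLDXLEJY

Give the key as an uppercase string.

BCSRUNY

  i= 0: C-B =  1 → B
  i= 1: Y-W =  2 → C
  i= 2: V-D = 18 → S
  i= 3: M-V = 17 → R
  i= 4: N-T = 20 → U
  i= 5: W-J = 13 → N
  i= 6: P-R = 24 → Y
  i= 7: G-F =  1 → B
  i= 8: D-B =  2 → C
  i= 9: K-S = 18 → S
  i=10: P-Y = 17 → R
  i=11: U-A = 20 → U
  i=12: I-V = 13 → N
  i=13: A-C = 24 → Y
  i=14: X-W =  1 → B
  i=15: L-J =  2 → C
  i=16: D-L = 18 → S
  i=17: K-T = 17 → R
  i=18: L-R = 20 → U
  i=19: D-Q = 13 → N
  i=20: X-Z = 24 → Y
  i=21: L-K =  1 → B
  i=22: E-C =  2 → C
  i=23: J-R = 18 → S
  i=24: Y-H = 17 → R
  shifts repeat with period 7: BCSRUNY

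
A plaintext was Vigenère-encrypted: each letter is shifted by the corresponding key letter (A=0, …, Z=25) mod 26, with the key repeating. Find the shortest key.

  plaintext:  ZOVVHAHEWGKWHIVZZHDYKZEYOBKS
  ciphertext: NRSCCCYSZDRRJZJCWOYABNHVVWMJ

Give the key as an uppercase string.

ODXHVCR

  i= 0: N-Z = 14 → O
  i= 1: R-O =  3 → D
  i= 2: S-V = 23 → X
  i= 3: C-V =  7 → H
  i= 4: C-H = 21 → V
  i= 5: C-A =  2 → C
  i= 6: Y-H = 17 → R
  i= 7: S-E = 14 → O
  i= 8: Z-W =  3 → D
  i= 9: D-G = 23 → X
  i=10: R-K =  7 → H
  i=11: R-W = 21 → V
  i=12: J-H =  2 → C
  i=13: Z-I = 17 → R
  i=14: J-V = 14 → O
  i=15: C-Z =  3 → D
  i=16: W-Z = 23 → X
  i=17: O-H =  7 → H
  i=18: Y-D = 21 → V
  i=19: A-Y =  2 → C
  i=20: B-K = 17 → R
  i=21: N-Z = 14 → O
  i=22: H-E =  3 → D
  i=23: V-Y = 23 → X
  i=24: V-O =  7 → H
  i=25: W-B = 21 → V
  i=26: M-K =  2 → C
  i=27: J-S = 17 → R
  shifts repeat with period 7: ODXHVCR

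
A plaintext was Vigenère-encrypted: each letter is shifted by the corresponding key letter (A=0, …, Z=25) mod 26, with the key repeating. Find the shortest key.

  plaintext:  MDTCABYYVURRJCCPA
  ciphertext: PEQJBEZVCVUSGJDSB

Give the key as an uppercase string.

DBXHB

  i= 0: P-M =  3 → D
  i= 1: E-D =  1 → B
  i= 2: Q-T = 23 → X
  i= 3: J-C =  7 → H
  i= 4: B-A =  1 → B
  i= 5: E-B =  3 → D
  i= 6: Z-Y =  1 → B
  i= 7: V-Y = 23 → X
  i= 8: C-V =  7 → H
  i= 9: V-U =  1 → B
  i=10: U-R =  3 → D
  i=11: S-R =  1 → B
  i=12: G-J = 23 → X
  i=13: J-C =  7 → H
  i=14: D-C =  1 → B
  i=15: S-P =  3 → D
  i=16: B-A =  1 → B
  shifts repeat with period 5: DBXHB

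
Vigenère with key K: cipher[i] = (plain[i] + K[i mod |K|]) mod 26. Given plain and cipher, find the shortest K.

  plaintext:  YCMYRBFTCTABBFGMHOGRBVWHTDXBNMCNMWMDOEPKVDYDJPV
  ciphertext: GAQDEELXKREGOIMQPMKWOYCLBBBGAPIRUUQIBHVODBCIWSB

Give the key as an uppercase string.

  i= 0: G-Y =  8 → I
  i= 1: A-C = 24 → Y
  i= 2: Q-M =  4 → E
  i= 3: D-Y =  5 → F
  i= 4: E-R = 13 → N
  i= 5: E-B =  3 → D
  i= 6: L-F =  6 → G
  i= 7: X-T =  4 → E
  i= 8: K-C =  8 → I
  i= 9: R-T = 24 → Y
  i=10: E-A =  4 → E
  i=11: G-B =  5 → F
  i=12: O-B = 13 → N
  i=13: I-F =  3 → D
  i=14: M-G =  6 → G
  i=15: Q-M =  4 → E
  i=16: P-H =  8 → I
  i=17: M-O = 24 → Y
  i=18: K-G =  4 → E
  i=19: W-R =  5 → F
  i=20: O-B = 13 → N
  i=21: Y-V =  3 → D
  i=22: C-W =  6 → G
  i=23: L-H =  4 → E
  i=24: B-T =  8 → I
  i=25: B-D = 24 → Y
  i=26: B-X =  4 → E
  i=27: G-B =  5 → F
  i=28: A-N = 13 → N
  i=29: P-M =  3 → D
  i=30: I-C =  6 → G
  i=31: R-N =  4 → E
  i=32: U-M =  8 → I
  i=33: U-W = 24 → Y
  i=34: Q-M =  4 → E
  i=35: I-D =  5 → F
  i=36: B-O = 13 → N
  i=37: H-E =  3 → D
  i=38: V-P =  6 → G
  i=39: O-K =  4 → E
  i=40: D-V =  8 → I
  i=41: B-D = 24 → Y
  i=42: C-Y =  4 → E
  i=43: I-D =  5 → F
  i=44: W-J = 13 → N
  i=45: S-P =  3 → D
  i=46: B-V =  6 → G
  shifts repeat with period 8: IYEFNDGE

IYEFNDGE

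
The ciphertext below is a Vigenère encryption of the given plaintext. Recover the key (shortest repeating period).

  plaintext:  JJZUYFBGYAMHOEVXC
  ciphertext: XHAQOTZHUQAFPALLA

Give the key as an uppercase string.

OYBWQ

  i= 0: X-J = 14 → O
  i= 1: H-J = 24 → Y
  i= 2: A-Z =  1 → B
  i= 3: Q-U = 22 → W
  i= 4: O-Y = 16 → Q
  i= 5: T-F = 14 → O
  i= 6: Z-B = 24 → Y
  i= 7: H-G =  1 → B
  i= 8: U-Y = 22 → W
  i= 9: Q-A = 16 → Q
  i=10: A-M = 14 → O
  i=11: F-H = 24 → Y
  i=12: P-O =  1 → B
  i=13: A-E = 22 → W
  i=14: L-V = 16 → Q
  i=15: L-X = 14 → O
  i=16: A-C = 24 → Y
  shifts repeat with period 5: OYBWQ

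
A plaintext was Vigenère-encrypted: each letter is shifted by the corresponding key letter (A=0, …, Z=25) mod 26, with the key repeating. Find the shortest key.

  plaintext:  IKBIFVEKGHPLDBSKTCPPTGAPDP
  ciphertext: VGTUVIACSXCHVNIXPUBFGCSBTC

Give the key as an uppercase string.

NWSMQ

  i= 0: V-I = 13 → N
  i= 1: G-K = 22 → W
  i= 2: T-B = 18 → S
  i= 3: U-I = 12 → M
  i= 4: V-F = 16 → Q
  i= 5: I-V = 13 → N
  i= 6: A-E = 22 → W
  i= 7: C-K = 18 → S
  i= 8: S-G = 12 → M
  i= 9: X-H = 16 → Q
  i=10: C-P = 13 → N
  i=11: H-L = 22 → W
  i=12: V-D = 18 → S
  i=13: N-B = 12 → M
  i=14: I-S = 16 → Q
  i=15: X-K = 13 → N
  i=16: P-T = 22 → W
  i=17: U-C = 18 → S
  i=18: B-P = 12 → M
  i=19: F-P = 16 → Q
  i=20: G-T = 13 → N
  i=21: C-G = 22 → W
  i=22: S-A = 18 → S
  i=23: B-P = 12 → M
  i=24: T-D = 16 → Q
  i=25: C-P = 13 → N
  shifts repeat with period 5: NWSMQ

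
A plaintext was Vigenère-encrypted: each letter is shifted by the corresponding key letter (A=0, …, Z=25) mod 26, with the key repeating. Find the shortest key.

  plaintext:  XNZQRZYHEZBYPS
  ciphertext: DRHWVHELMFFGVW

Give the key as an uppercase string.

  i= 0: D-X =  6 → G
  i= 1: R-N =  4 → E
  i= 2: H-Z =  8 → I
  i= 3: W-Q =  6 → G
  i= 4: V-R =  4 → E
  i= 5: H-Z =  8 → I
  i= 6: E-Y =  6 → G
  i= 7: L-H =  4 → E
  i= 8: M-E =  8 → I
  i= 9: F-Z =  6 → G
  i=10: F-B =  4 → E
  i=11: G-Y =  8 → I
  i=12: V-P =  6 → G
  i=13: W-S =  4 → E
  shifts repeat with period 3: GEI

GEI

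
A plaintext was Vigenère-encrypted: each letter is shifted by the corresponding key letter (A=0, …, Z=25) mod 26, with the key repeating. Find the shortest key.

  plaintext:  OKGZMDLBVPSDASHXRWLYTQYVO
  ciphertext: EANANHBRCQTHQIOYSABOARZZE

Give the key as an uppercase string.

QQHBBE

  i= 0: E-O = 16 → Q
  i= 1: A-K = 16 → Q
  i= 2: N-G =  7 → H
  i= 3: A-Z =  1 → B
  i= 4: N-M =  1 → B
  i= 5: H-D =  4 → E
  i= 6: B-L = 16 → Q
  i= 7: R-B = 16 → Q
  i= 8: C-V =  7 → H
  i= 9: Q-P =  1 → B
  i=10: T-S =  1 → B
  i=11: H-D =  4 → E
  i=12: Q-A = 16 → Q
  i=13: I-S = 16 → Q
  i=14: O-H =  7 → H
  i=15: Y-X =  1 → B
  i=16: S-R =  1 → B
  i=17: A-W =  4 → E
  i=18: B-L = 16 → Q
  i=19: O-Y = 16 → Q
  i=20: A-T =  7 → H
  i=21: R-Q =  1 → B
  i=22: Z-Y =  1 → B
  i=23: Z-V =  4 → E
  i=24: E-O = 16 → Q
  shifts repeat with period 6: QQHBBE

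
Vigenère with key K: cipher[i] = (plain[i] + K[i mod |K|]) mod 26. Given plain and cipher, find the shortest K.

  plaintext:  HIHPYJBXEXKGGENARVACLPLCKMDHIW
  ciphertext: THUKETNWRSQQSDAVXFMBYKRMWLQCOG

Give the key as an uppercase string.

  i= 0: T-H = 12 → M
  i= 1: H-I = 25 → Z
  i= 2: U-H = 13 → N
  i= 3: K-P = 21 → V
  i= 4: E-Y =  6 → G
  i= 5: T-J = 10 → K
  i= 6: N-B = 12 → M
  i= 7: W-X = 25 → Z
  i= 8: R-E = 13 → N
  i= 9: S-X = 21 → V
  i=10: Q-K =  6 → G
  i=11: Q-G = 10 → K
  i=12: S-G = 12 → M
  i=13: D-E = 25 → Z
  i=14: A-N = 13 → N
  i=15: V-A = 21 → V
  i=16: X-R =  6 → G
  i=17: F-V = 10 → K
  i=18: M-A = 12 → M
  i=19: B-C = 25 → Z
  i=20: Y-L = 13 → N
  i=21: K-P = 21 → V
  i=22: R-L =  6 → G
  i=23: M-C = 10 → K
  i=24: W-K = 12 → M
  i=25: L-M = 25 → Z
  i=26: Q-D = 13 → N
  i=27: C-H = 21 → V
  i=28: O-I =  6 → G
  i=29: G-W = 10 → K
  shifts repeat with period 6: MZNVGK

MZNVGK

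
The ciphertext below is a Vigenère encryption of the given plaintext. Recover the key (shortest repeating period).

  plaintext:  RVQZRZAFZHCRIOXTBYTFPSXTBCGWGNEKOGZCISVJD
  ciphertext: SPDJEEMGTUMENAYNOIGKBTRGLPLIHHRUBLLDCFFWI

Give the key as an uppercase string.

  i= 0: S-R =  1 → B
  i= 1: P-V = 20 → U
  i= 2: D-Q = 13 → N
  i= 3: J-Z = 10 → K
  i= 4: E-R = 13 → N
  i= 5: E-Z =  5 → F
  i= 6: M-A = 12 → M
  i= 7: G-F =  1 → B
  i= 8: T-Z = 20 → U
  i= 9: U-H = 13 → N
  i=10: M-C = 10 → K
  i=11: E-R = 13 → N
  i=12: N-I =  5 → F
  i=13: A-O = 12 → M
  i=14: Y-X =  1 → B
  i=15: N-T = 20 → U
  i=16: O-B = 13 → N
  i=17: I-Y = 10 → K
  i=18: G-T = 13 → N
  i=19: K-F =  5 → F
  i=20: B-P = 12 → M
  i=21: T-S =  1 → B
  i=22: R-X = 20 → U
  i=23: G-T = 13 → N
  i=24: L-B = 10 → K
  i=25: P-C = 13 → N
  i=26: L-G =  5 → F
  i=27: I-W = 12 → M
  i=28: H-G =  1 → B
  i=29: H-N = 20 → U
  i=30: R-E = 13 → N
  i=31: U-K = 10 → K
  i=32: B-O = 13 → N
  i=33: L-G =  5 → F
  i=34: L-Z = 12 → M
  i=35: D-C =  1 → B
  i=36: C-I = 20 → U
  i=37: F-S = 13 → N
  i=38: F-V = 10 → K
  i=39: W-J = 13 → N
  i=40: I-D =  5 → F
  shifts repeat with period 7: BUNKNFM

BUNKNFM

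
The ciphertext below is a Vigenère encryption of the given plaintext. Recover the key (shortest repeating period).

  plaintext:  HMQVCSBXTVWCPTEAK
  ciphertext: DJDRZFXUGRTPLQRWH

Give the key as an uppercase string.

  i= 0: D-H = 22 → W
  i= 1: J-M = 23 → X
  i= 2: D-Q = 13 → N
  i= 3: R-V = 22 → W
  i= 4: Z-C = 23 → X
  i= 5: F-S = 13 → N
  i= 6: X-B = 22 → W
  i= 7: U-X = 23 → X
  i= 8: G-T = 13 → N
  i= 9: R-V = 22 → W
  i=10: T-W = 23 → X
  i=11: P-C = 13 → N
  i=12: L-P = 22 → W
  i=13: Q-T = 23 → X
  i=14: R-E = 13 → N
  i=15: W-A = 22 → W
  i=16: H-K = 23 → X
  shifts repeat with period 3: WXN

WXN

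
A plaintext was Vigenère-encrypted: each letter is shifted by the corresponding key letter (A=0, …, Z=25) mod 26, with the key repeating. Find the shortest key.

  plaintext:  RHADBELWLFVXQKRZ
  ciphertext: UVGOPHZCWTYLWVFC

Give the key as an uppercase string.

DOGLO

  i= 0: U-R =  3 → D
  i= 1: V-H = 14 → O
  i= 2: G-A =  6 → G
  i= 3: O-D = 11 → L
  i= 4: P-B = 14 → O
  i= 5: H-E =  3 → D
  i= 6: Z-L = 14 → O
  i= 7: C-W =  6 → G
  i= 8: W-L = 11 → L
  i= 9: T-F = 14 → O
  i=10: Y-V =  3 → D
  i=11: L-X = 14 → O
  i=12: W-Q =  6 → G
  i=13: V-K = 11 → L
  i=14: F-R = 14 → O
  i=15: C-Z =  3 → D
  shifts repeat with period 5: DOGLO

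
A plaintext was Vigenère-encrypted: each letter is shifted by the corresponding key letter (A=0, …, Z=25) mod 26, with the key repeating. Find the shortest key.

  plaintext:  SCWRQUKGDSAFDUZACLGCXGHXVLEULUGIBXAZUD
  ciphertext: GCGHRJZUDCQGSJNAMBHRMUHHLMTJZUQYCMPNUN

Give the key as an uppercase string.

OAKQBPP

  i= 0: G-S = 14 → O
  i= 1: C-C =  0 → A
  i= 2: G-W = 10 → K
  i= 3: H-R = 16 → Q
  i= 4: R-Q =  1 → B
  i= 5: J-U = 15 → P
  i= 6: Z-K = 15 → P
  i= 7: U-G = 14 → O
  i= 8: D-D =  0 → A
  i= 9: C-S = 10 → K
  i=10: Q-A = 16 → Q
  i=11: G-F =  1 → B
  i=12: S-D = 15 → P
  i=13: J-U = 15 → P
  i=14: N-Z = 14 → O
  i=15: A-A =  0 → A
  i=16: M-C = 10 → K
  i=17: B-L = 16 → Q
  i=18: H-G =  1 → B
  i=19: R-C = 15 → P
  i=20: M-X = 15 → P
  i=21: U-G = 14 → O
  i=22: H-H =  0 → A
  i=23: H-X = 10 → K
  i=24: L-V = 16 → Q
  i=25: M-L =  1 → B
  i=26: T-E = 15 → P
  i=27: J-U = 15 → P
  i=28: Z-L = 14 → O
  i=29: U-U =  0 → A
  i=30: Q-G = 10 → K
  i=31: Y-I = 16 → Q
  i=32: C-B =  1 → B
  i=33: M-X = 15 → P
  i=34: P-A = 15 → P
  i=35: N-Z = 14 → O
  i=36: U-U =  0 → A
  i=37: N-D = 10 → K
  shifts repeat with period 7: OAKQBPP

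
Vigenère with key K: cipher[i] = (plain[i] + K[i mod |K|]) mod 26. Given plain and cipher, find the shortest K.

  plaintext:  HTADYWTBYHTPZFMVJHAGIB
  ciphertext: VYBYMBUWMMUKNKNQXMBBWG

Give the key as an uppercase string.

  i= 0: V-H = 14 → O
  i= 1: Y-T =  5 → F
  i= 2: B-A =  1 → B
  i= 3: Y-D = 21 → V
  i= 4: M-Y = 14 → O
  i= 5: B-W =  5 → F
  i= 6: U-T =  1 → B
  i= 7: W-B = 21 → V
  i= 8: M-Y = 14 → O
  i= 9: M-H =  5 → F
  i=10: U-T =  1 → B
  i=11: K-P = 21 → V
  i=12: N-Z = 14 → O
  i=13: K-F =  5 → F
  i=14: N-M =  1 → B
  i=15: Q-V = 21 → V
  i=16: X-J = 14 → O
  i=17: M-H =  5 → F
  i=18: B-A =  1 → B
  i=19: B-G = 21 → V
  i=20: W-I = 14 → O
  i=21: G-B =  5 → F
  shifts repeat with period 4: OFBV

OFBV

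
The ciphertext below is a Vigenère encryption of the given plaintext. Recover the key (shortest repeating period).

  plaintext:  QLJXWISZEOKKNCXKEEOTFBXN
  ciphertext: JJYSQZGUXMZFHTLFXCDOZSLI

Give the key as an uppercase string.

TYPVUROV

  i= 0: J-Q = 19 → T
  i= 1: J-L = 24 → Y
  i= 2: Y-J = 15 → P
  i= 3: S-X = 21 → V
  i= 4: Q-W = 20 → U
  i= 5: Z-I = 17 → R
  i= 6: G-S = 14 → O
  i= 7: U-Z = 21 → V
  i= 8: X-E = 19 → T
  i= 9: M-O = 24 → Y
  i=10: Z-K = 15 → P
  i=11: F-K = 21 → V
  i=12: H-N = 20 → U
  i=13: T-C = 17 → R
  i=14: L-X = 14 → O
  i=15: F-K = 21 → V
  i=16: X-E = 19 → T
  i=17: C-E = 24 → Y
  i=18: D-O = 15 → P
  i=19: O-T = 21 → V
  i=20: Z-F = 20 → U
  i=21: S-B = 17 → R
  i=22: L-X = 14 → O
  i=23: I-N = 21 → V
  shifts repeat with period 8: TYPVUROV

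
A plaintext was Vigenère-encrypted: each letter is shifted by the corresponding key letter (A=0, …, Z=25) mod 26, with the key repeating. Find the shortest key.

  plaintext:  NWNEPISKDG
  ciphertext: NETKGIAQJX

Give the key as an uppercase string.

  i= 0: N-N =  0 → A
  i= 1: E-W =  8 → I
  i= 2: T-N =  6 → G
  i= 3: K-E =  6 → G
  i= 4: G-P = 17 → R
  i= 5: I-I =  0 → A
  i= 6: A-S =  8 → I
  i= 7: Q-K =  6 → G
  i= 8: J-D =  6 → G
  i= 9: X-G = 17 → R
  shifts repeat with period 5: AIGGR

AIGGR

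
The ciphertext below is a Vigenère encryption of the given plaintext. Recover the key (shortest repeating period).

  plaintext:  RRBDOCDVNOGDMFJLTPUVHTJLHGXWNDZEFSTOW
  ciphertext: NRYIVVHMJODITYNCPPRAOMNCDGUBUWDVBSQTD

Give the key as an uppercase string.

  i= 0: N-R = 22 → W
  i= 1: R-R =  0 → A
  i= 2: Y-B = 23 → X
  i= 3: I-D =  5 → F
  i= 4: V-O =  7 → H
  i= 5: V-C = 19 → T
  i= 6: H-D =  4 → E
  i= 7: M-V = 17 → R
  i= 8: J-N = 22 → W
  i= 9: O-O =  0 → A
  i=10: D-G = 23 → X
  i=11: I-D =  5 → F
  i=12: T-M =  7 → H
  i=13: Y-F = 19 → T
  i=14: N-J =  4 → E
  i=15: C-L = 17 → R
  i=16: P-T = 22 → W
  i=17: P-P =  0 → A
  i=18: R-U = 23 → X
  i=19: A-V =  5 → F
  i=20: O-H =  7 → H
  i=21: M-T = 19 → T
  i=22: N-J =  4 → E
  i=23: C-L = 17 → R
  i=24: D-H = 22 → W
  i=25: G-G =  0 → A
  i=26: U-X = 23 → X
  i=27: B-W =  5 → F
  i=28: U-N =  7 → H
  i=29: W-D = 19 → T
  i=30: D-Z =  4 → E
  i=31: V-E = 17 → R
  i=32: B-F = 22 → W
  i=33: S-S =  0 → A
  i=34: Q-T = 23 → X
  i=35: T-O =  5 → F
  i=36: D-W =  7 → H
  shifts repeat with period 8: WAXFHTER

WAXFHTER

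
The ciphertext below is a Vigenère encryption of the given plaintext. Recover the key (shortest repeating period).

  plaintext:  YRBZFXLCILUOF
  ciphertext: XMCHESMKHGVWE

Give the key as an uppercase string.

ZVBI

  i= 0: X-Y = 25 → Z
  i= 1: M-R = 21 → V
  i= 2: C-B =  1 → B
  i= 3: H-Z =  8 → I
  i= 4: E-F = 25 → Z
  i= 5: S-X = 21 → V
  i= 6: M-L =  1 → B
  i= 7: K-C =  8 → I
  i= 8: H-I = 25 → Z
  i= 9: G-L = 21 → V
  i=10: V-U =  1 → B
  i=11: W-O =  8 → I
  i=12: E-F = 25 → Z
  shifts repeat with period 4: ZVBI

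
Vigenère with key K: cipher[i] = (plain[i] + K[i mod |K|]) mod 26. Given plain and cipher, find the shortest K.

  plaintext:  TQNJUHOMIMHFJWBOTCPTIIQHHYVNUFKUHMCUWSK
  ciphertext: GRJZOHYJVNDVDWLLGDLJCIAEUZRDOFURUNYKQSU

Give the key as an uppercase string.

  i= 0: G-T = 13 → N
  i= 1: R-Q =  1 → B
  i= 2: J-N = 22 → W
  i= 3: Z-J = 16 → Q
  i= 4: O-U = 20 → U
  i= 5: H-H =  0 → A
  i= 6: Y-O = 10 → K
  i= 7: J-M = 23 → X
  i= 8: V-I = 13 → N
  i= 9: N-M =  1 → B
  i=10: D-H = 22 → W
  i=11: V-F = 16 → Q
  i=12: D-J = 20 → U
  i=13: W-W =  0 → A
  i=14: L-B = 10 → K
  i=15: L-O = 23 → X
  i=16: G-T = 13 → N
  i=17: D-C =  1 → B
  i=18: L-P = 22 → W
  i=19: J-T = 16 → Q
  i=20: C-I = 20 → U
  i=21: I-I =  0 → A
  i=22: A-Q = 10 → K
  i=23: E-H = 23 → X
  i=24: U-H = 13 → N
  i=25: Z-Y =  1 → B
  i=26: R-V = 22 → W
  i=27: D-N = 16 → Q
  i=28: O-U = 20 → U
  i=29: F-F =  0 → A
  i=30: U-K = 10 → K
  i=31: R-U = 23 → X
  i=32: U-H = 13 → N
  i=33: N-M =  1 → B
  i=34: Y-C = 22 → W
  i=35: K-U = 16 → Q
  i=36: Q-W = 20 → U
  i=37: S-S =  0 → A
  i=38: U-K = 10 → K
  shifts repeat with period 8: NBWQUAKX

NBWQUAKX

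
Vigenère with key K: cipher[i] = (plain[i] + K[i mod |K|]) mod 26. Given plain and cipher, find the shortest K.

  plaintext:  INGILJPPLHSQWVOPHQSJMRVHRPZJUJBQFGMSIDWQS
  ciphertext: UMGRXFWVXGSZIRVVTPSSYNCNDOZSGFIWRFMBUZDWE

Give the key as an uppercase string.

  i= 0: U-I = 12 → M
  i= 1: M-N = 25 → Z
  i= 2: G-G =  0 → A
  i= 3: R-I =  9 → J
  i= 4: X-L = 12 → M
  i= 5: F-J = 22 → W
  i= 6: W-P =  7 → H
  i= 7: V-P =  6 → G
  i= 8: X-L = 12 → M
  i= 9: G-H = 25 → Z
  i=10: S-S =  0 → A
  i=11: Z-Q =  9 → J
  i=12: I-W = 12 → M
  i=13: R-V = 22 → W
  i=14: V-O =  7 → H
  i=15: V-P =  6 → G
  i=16: T-H = 12 → M
  i=17: P-Q = 25 → Z
  i=18: S-S =  0 → A
  i=19: S-J =  9 → J
  i=20: Y-M = 12 → M
  i=21: N-R = 22 → W
  i=22: C-V =  7 → H
  i=23: N-H =  6 → G
  i=24: D-R = 12 → M
  i=25: O-P = 25 → Z
  i=26: Z-Z =  0 → A
  i=27: S-J =  9 → J
  i=28: G-U = 12 → M
  i=29: F-J = 22 → W
  i=30: I-B =  7 → H
  i=31: W-Q =  6 → G
  i=32: R-F = 12 → M
  i=33: F-G = 25 → Z
  i=34: M-M =  0 → A
  i=35: B-S =  9 → J
  i=36: U-I = 12 → M
  i=37: Z-D = 22 → W
  i=38: D-W =  7 → H
  i=39: W-Q =  6 → G
  i=40: E-S = 12 → M
  shifts repeat with period 8: MZAJMWHG

MZAJMWHG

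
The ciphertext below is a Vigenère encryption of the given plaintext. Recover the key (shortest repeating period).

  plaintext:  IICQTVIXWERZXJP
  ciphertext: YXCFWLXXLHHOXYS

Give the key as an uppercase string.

  i= 0: Y-I = 16 → Q
  i= 1: X-I = 15 → P
  i= 2: C-C =  0 → A
  i= 3: F-Q = 15 → P
  i= 4: W-T =  3 → D
  i= 5: L-V = 16 → Q
  i= 6: X-I = 15 → P
  i= 7: X-X =  0 → A
  i= 8: L-W = 15 → P
  i= 9: H-E =  3 → D
  i=10: H-R = 16 → Q
  i=11: O-Z = 15 → P
  i=12: X-X =  0 → A
  i=13: Y-J = 15 → P
  i=14: S-P =  3 → D
  shifts repeat with period 5: QPAPD

QPAPD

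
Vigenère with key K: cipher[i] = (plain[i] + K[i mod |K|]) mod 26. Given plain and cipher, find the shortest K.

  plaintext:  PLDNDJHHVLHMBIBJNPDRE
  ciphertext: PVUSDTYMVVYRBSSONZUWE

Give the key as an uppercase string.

AKRF

  i= 0: P-P =  0 → A
  i= 1: V-L = 10 → K
  i= 2: U-D = 17 → R
  i= 3: S-N =  5 → F
  i= 4: D-D =  0 → A
  i= 5: T-J = 10 → K
  i= 6: Y-H = 17 → R
  i= 7: M-H =  5 → F
  i= 8: V-V =  0 → A
  i= 9: V-L = 10 → K
  i=10: Y-H = 17 → R
  i=11: R-M =  5 → F
  i=12: B-B =  0 → A
  i=13: S-I = 10 → K
  i=14: S-B = 17 → R
  i=15: O-J =  5 → F
  i=16: N-N =  0 → A
  i=17: Z-P = 10 → K
  i=18: U-D = 17 → R
  i=19: W-R =  5 → F
  i=20: E-E =  0 → A
  shifts repeat with period 4: AKRF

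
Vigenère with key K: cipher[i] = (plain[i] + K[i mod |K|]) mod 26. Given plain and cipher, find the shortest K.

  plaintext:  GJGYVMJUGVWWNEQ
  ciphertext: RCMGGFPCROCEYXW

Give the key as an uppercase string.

LTGI

  i= 0: R-G = 11 → L
  i= 1: C-J = 19 → T
  i= 2: M-G =  6 → G
  i= 3: G-Y =  8 → I
  i= 4: G-V = 11 → L
  i= 5: F-M = 19 → T
  i= 6: P-J =  6 → G
  i= 7: C-U =  8 → I
  i= 8: R-G = 11 → L
  i= 9: O-V = 19 → T
  i=10: C-W =  6 → G
  i=11: E-W =  8 → I
  i=12: Y-N = 11 → L
  i=13: X-E = 19 → T
  i=14: W-Q =  6 → G
  shifts repeat with period 4: LTGI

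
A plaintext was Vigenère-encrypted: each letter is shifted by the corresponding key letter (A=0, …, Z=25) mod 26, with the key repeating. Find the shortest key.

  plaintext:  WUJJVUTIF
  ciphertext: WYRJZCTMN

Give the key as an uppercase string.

AEI

  i= 0: W-W =  0 → A
  i= 1: Y-U =  4 → E
  i= 2: R-J =  8 → I
  i= 3: J-J =  0 → A
  i= 4: Z-V =  4 → E
  i= 5: C-U =  8 → I
  i= 6: T-T =  0 → A
  i= 7: M-I =  4 → E
  i= 8: N-F =  8 → I
  shifts repeat with period 3: AEI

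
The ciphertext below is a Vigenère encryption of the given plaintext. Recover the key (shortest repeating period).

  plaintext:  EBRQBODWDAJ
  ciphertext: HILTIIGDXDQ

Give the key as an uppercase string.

  i= 0: H-E =  3 → D
  i= 1: I-B =  7 → H
  i= 2: L-R = 20 → U
  i= 3: T-Q =  3 → D
  i= 4: I-B =  7 → H
  i= 5: I-O = 20 → U
  i= 6: G-D =  3 → D
  i= 7: D-W =  7 → H
  i= 8: X-D = 20 → U
  i= 9: D-A =  3 → D
  i=10: Q-J =  7 → H
  shifts repeat with period 3: DHU

DHU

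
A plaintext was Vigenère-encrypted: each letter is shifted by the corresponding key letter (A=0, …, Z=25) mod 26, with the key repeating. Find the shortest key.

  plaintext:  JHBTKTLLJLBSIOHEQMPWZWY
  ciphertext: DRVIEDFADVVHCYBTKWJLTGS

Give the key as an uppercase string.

UKUP

  i= 0: D-J = 20 → U
  i= 1: R-H = 10 → K
  i= 2: V-B = 20 → U
  i= 3: I-T = 15 → P
  i= 4: E-K = 20 → U
  i= 5: D-T = 10 → K
  i= 6: F-L = 20 → U
  i= 7: A-L = 15 → P
  i= 8: D-J = 20 → U
  i= 9: V-L = 10 → K
  i=10: V-B = 20 → U
  i=11: H-S = 15 → P
  i=12: C-I = 20 → U
  i=13: Y-O = 10 → K
  i=14: B-H = 20 → U
  i=15: T-E = 15 → P
  i=16: K-Q = 20 → U
  i=17: W-M = 10 → K
  i=18: J-P = 20 → U
  i=19: L-W = 15 → P
  i=20: T-Z = 20 → U
  i=21: G-W = 10 → K
  i=22: S-Y = 20 → U
  shifts repeat with period 4: UKUP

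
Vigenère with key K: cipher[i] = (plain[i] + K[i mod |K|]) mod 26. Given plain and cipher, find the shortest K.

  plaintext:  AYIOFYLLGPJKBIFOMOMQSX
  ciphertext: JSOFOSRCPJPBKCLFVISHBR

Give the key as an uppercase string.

JUGR

  i= 0: J-A =  9 → J
  i= 1: S-Y = 20 → U
  i= 2: O-I =  6 → G
  i= 3: F-O = 17 → R
  i= 4: O-F =  9 → J
  i= 5: S-Y = 20 → U
  i= 6: R-L =  6 → G
  i= 7: C-L = 17 → R
  i= 8: P-G =  9 → J
  i= 9: J-P = 20 → U
  i=10: P-J =  6 → G
  i=11: B-K = 17 → R
  i=12: K-B =  9 → J
  i=13: C-I = 20 → U
  i=14: L-F =  6 → G
  i=15: F-O = 17 → R
  i=16: V-M =  9 → J
  i=17: I-O = 20 → U
  i=18: S-M =  6 → G
  i=19: H-Q = 17 → R
  i=20: B-S =  9 → J
  i=21: R-X = 20 → U
  shifts repeat with period 4: JUGR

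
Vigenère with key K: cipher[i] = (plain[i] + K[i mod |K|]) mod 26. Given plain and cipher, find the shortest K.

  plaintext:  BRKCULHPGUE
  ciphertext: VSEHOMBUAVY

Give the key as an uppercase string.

  i= 0: V-B = 20 → U
  i= 1: S-R =  1 → B
  i= 2: E-K = 20 → U
  i= 3: H-C =  5 → F
  i= 4: O-U = 20 → U
  i= 5: M-L =  1 → B
  i= 6: B-H = 20 → U
  i= 7: U-P =  5 → F
  i= 8: A-G = 20 → U
  i= 9: V-U =  1 → B
  i=10: Y-E = 20 → U
  shifts repeat with period 4: UBUF

UBUF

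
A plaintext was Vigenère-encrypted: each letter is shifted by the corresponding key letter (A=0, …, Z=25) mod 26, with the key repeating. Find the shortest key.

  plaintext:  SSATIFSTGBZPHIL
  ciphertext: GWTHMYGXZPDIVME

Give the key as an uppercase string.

OET

  i= 0: G-S = 14 → O
  i= 1: W-S =  4 → E
  i= 2: T-A = 19 → T
  i= 3: H-T = 14 → O
  i= 4: M-I =  4 → E
  i= 5: Y-F = 19 → T
  i= 6: G-S = 14 → O
  i= 7: X-T =  4 → E
  i= 8: Z-G = 19 → T
  i= 9: P-B = 14 → O
  i=10: D-Z =  4 → E
  i=11: I-P = 19 → T
  i=12: V-H = 14 → O
  i=13: M-I =  4 → E
  i=14: E-L = 19 → T
  shifts repeat with period 3: OET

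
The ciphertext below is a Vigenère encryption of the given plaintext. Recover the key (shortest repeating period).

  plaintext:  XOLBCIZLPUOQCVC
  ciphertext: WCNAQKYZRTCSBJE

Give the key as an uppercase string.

ZOC

  i= 0: W-X = 25 → Z
  i= 1: C-O = 14 → O
  i= 2: N-L =  2 → C
  i= 3: A-B = 25 → Z
  i= 4: Q-C = 14 → O
  i= 5: K-I =  2 → C
  i= 6: Y-Z = 25 → Z
  i= 7: Z-L = 14 → O
  i= 8: R-P =  2 → C
  i= 9: T-U = 25 → Z
  i=10: C-O = 14 → O
  i=11: S-Q =  2 → C
  i=12: B-C = 25 → Z
  i=13: J-V = 14 → O
  i=14: E-C =  2 → C
  shifts repeat with period 3: ZOC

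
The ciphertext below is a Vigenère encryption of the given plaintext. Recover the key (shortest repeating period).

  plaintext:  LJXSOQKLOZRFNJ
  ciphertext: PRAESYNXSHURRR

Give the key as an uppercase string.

  i= 0: P-L =  4 → E
  i= 1: R-J =  8 → I
  i= 2: A-X =  3 → D
  i= 3: E-S = 12 → M
  i= 4: S-O =  4 → E
  i= 5: Y-Q =  8 → I
  i= 6: N-K =  3 → D
  i= 7: X-L = 12 → M
  i= 8: S-O =  4 → E
  i= 9: H-Z =  8 → I
  i=10: U-R =  3 → D
  i=11: R-F = 12 → M
  i=12: R-N =  4 → E
  i=13: R-J =  8 → I
  shifts repeat with period 4: EIDM

EIDM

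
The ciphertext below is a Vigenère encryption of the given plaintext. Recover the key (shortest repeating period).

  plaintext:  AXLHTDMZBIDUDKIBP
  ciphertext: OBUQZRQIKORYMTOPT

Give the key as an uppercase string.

OEJJG

  i= 0: O-A = 14 → O
  i= 1: B-X =  4 → E
  i= 2: U-L =  9 → J
  i= 3: Q-H =  9 → J
  i= 4: Z-T =  6 → G
  i= 5: R-D = 14 → O
  i= 6: Q-M =  4 → E
  i= 7: I-Z =  9 → J
  i= 8: K-B =  9 → J
  i= 9: O-I =  6 → G
  i=10: R-D = 14 → O
  i=11: Y-U =  4 → E
  i=12: M-D =  9 → J
  i=13: T-K =  9 → J
  i=14: O-I =  6 → G
  i=15: P-B = 14 → O
  i=16: T-P =  4 → E
  shifts repeat with period 5: OEJJG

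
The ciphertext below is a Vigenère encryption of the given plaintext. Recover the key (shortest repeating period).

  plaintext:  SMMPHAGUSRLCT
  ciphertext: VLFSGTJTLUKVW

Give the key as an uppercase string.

DZT

  i= 0: V-S =  3 → D
  i= 1: L-M = 25 → Z
  i= 2: F-M = 19 → T
  i= 3: S-P =  3 → D
  i= 4: G-H = 25 → Z
  i= 5: T-A = 19 → T
  i= 6: J-G =  3 → D
  i= 7: T-U = 25 → Z
  i= 8: L-S = 19 → T
  i= 9: U-R =  3 → D
  i=10: K-L = 25 → Z
  i=11: V-C = 19 → T
  i=12: W-T =  3 → D
  shifts repeat with period 3: DZT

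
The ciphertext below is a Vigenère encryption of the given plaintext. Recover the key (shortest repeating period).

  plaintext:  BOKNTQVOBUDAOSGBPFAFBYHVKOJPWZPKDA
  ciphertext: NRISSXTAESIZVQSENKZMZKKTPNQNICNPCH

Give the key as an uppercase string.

MDYFZHY

  i= 0: N-B = 12 → M
  i= 1: R-O =  3 → D
  i= 2: I-K = 24 → Y
  i= 3: S-N =  5 → F
  i= 4: S-T = 25 → Z
  i= 5: X-Q =  7 → H
  i= 6: T-V = 24 → Y
  i= 7: A-O = 12 → M
  i= 8: E-B =  3 → D
  i= 9: S-U = 24 → Y
  i=10: I-D =  5 → F
  i=11: Z-A = 25 → Z
  i=12: V-O =  7 → H
  i=13: Q-S = 24 → Y
  i=14: S-G = 12 → M
  i=15: E-B =  3 → D
  i=16: N-P = 24 → Y
  i=17: K-F =  5 → F
  i=18: Z-A = 25 → Z
  i=19: M-F =  7 → H
  i=20: Z-B = 24 → Y
  i=21: K-Y = 12 → M
  i=22: K-H =  3 → D
  i=23: T-V = 24 → Y
  i=24: P-K =  5 → F
  i=25: N-O = 25 → Z
  i=26: Q-J =  7 → H
  i=27: N-P = 24 → Y
  i=28: I-W = 12 → M
  i=29: C-Z =  3 → D
  i=30: N-P = 24 → Y
  i=31: P-K =  5 → F
  i=32: C-D = 25 → Z
  i=33: H-A =  7 → H
  shifts repeat with period 7: MDYFZHY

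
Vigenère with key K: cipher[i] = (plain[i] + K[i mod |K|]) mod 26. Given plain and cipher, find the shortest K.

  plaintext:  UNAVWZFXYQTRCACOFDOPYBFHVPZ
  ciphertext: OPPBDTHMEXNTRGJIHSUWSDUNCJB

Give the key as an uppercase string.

UCPGH

  i= 0: O-U = 20 → U
  i= 1: P-N =  2 → C
  i= 2: P-A = 15 → P
  i= 3: B-V =  6 → G
  i= 4: D-W =  7 → H
  i= 5: T-Z = 20 → U
  i= 6: H-F =  2 → C
  i= 7: M-X = 15 → P
  i= 8: E-Y =  6 → G
  i= 9: X-Q =  7 → H
  i=10: N-T = 20 → U
  i=11: T-R =  2 → C
  i=12: R-C = 15 → P
  i=13: G-A =  6 → G
  i=14: J-C =  7 → H
  i=15: I-O = 20 → U
  i=16: H-F =  2 → C
  i=17: S-D = 15 → P
  i=18: U-O =  6 → G
  i=19: W-P =  7 → H
  i=20: S-Y = 20 → U
  i=21: D-B =  2 → C
  i=22: U-F = 15 → P
  i=23: N-H =  6 → G
  i=24: C-V =  7 → H
  i=25: J-P = 20 → U
  i=26: B-Z =  2 → C
  shifts repeat with period 5: UCPGH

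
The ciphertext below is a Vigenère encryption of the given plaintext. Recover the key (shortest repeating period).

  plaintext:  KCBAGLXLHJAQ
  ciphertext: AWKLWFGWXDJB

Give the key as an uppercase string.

  i= 0: A-K = 16 → Q
  i= 1: W-C = 20 → U
  i= 2: K-B =  9 → J
  i= 3: L-A = 11 → L
  i= 4: W-G = 16 → Q
  i= 5: F-L = 20 → U
  i= 6: G-X =  9 → J
  i= 7: W-L = 11 → L
  i= 8: X-H = 16 → Q
  i= 9: D-J = 20 → U
  i=10: J-A =  9 → J
  i=11: B-Q = 11 → L
  shifts repeat with period 4: QUJL

QUJL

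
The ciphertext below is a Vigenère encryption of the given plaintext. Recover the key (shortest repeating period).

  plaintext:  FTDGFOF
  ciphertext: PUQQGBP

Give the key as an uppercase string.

  i= 0: P-F = 10 → K
  i= 1: U-T =  1 → B
  i= 2: Q-D = 13 → N
  i= 3: Q-G = 10 → K
  i= 4: G-F =  1 → B
  i= 5: B-O = 13 → N
  i= 6: P-F = 10 → K
  shifts repeat with period 3: KBN

KBN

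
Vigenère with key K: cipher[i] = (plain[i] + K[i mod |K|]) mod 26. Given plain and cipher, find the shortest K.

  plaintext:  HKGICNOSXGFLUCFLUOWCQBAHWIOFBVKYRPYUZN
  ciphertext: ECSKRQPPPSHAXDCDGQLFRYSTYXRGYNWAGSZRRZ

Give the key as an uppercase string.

  i= 0: E-H = 23 → X
  i= 1: C-K = 18 → S
  i= 2: S-G = 12 → M
  i= 3: K-I =  2 → C
  i= 4: R-C = 15 → P
  i= 5: Q-N =  3 → D
  i= 6: P-O =  1 → B
  i= 7: P-S = 23 → X
  i= 8: P-X = 18 → S
  i= 9: S-G = 12 → M
  i=10: H-F =  2 → C
  i=11: A-L = 15 → P
  i=12: X-U =  3 → D
  i=13: D-C =  1 → B
  i=14: C-F = 23 → X
  i=15: D-L = 18 → S
  i=16: G-U = 12 → M
  i=17: Q-O =  2 → C
  i=18: L-W = 15 → P
  i=19: F-C =  3 → D
  i=20: R-Q =  1 → B
  i=21: Y-B = 23 → X
  i=22: S-A = 18 → S
  i=23: T-H = 12 → M
  i=24: Y-W =  2 → C
  i=25: X-I = 15 → P
  i=26: R-O =  3 → D
  i=27: G-F =  1 → B
  i=28: Y-B = 23 → X
  i=29: N-V = 18 → S
  i=30: W-K = 12 → M
  i=31: A-Y =  2 → C
  i=32: G-R = 15 → P
  i=33: S-P =  3 → D
  i=34: Z-Y =  1 → B
  i=35: R-U = 23 → X
  i=36: R-Z = 18 → S
  i=37: Z-N = 12 → M
  shifts repeat with period 7: XSMCPDB

XSMCPDB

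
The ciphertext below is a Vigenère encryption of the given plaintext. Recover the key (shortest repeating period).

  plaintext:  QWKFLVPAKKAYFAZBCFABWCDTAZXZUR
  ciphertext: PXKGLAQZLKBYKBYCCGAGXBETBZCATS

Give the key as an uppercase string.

ZBABAFB

  i= 0: P-Q = 25 → Z
  i= 1: X-W =  1 → B
  i= 2: K-K =  0 → A
  i= 3: G-F =  1 → B
  i= 4: L-L =  0 → A
  i= 5: A-V =  5 → F
  i= 6: Q-P =  1 → B
  i= 7: Z-A = 25 → Z
  i= 8: L-K =  1 → B
  i= 9: K-K =  0 → A
  i=10: B-A =  1 → B
  i=11: Y-Y =  0 → A
  i=12: K-F =  5 → F
  i=13: B-A =  1 → B
  i=14: Y-Z = 25 → Z
  i=15: C-B =  1 → B
  i=16: C-C =  0 → A
  i=17: G-F =  1 → B
  i=18: A-A =  0 → A
  i=19: G-B =  5 → F
  i=20: X-W =  1 → B
  i=21: B-C = 25 → Z
  i=22: E-D =  1 → B
  i=23: T-T =  0 → A
  i=24: B-A =  1 → B
  i=25: Z-Z =  0 → A
  i=26: C-X =  5 → F
  i=27: A-Z =  1 → B
  i=28: T-U = 25 → Z
  i=29: S-R =  1 → B
  shifts repeat with period 7: ZBABAFB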